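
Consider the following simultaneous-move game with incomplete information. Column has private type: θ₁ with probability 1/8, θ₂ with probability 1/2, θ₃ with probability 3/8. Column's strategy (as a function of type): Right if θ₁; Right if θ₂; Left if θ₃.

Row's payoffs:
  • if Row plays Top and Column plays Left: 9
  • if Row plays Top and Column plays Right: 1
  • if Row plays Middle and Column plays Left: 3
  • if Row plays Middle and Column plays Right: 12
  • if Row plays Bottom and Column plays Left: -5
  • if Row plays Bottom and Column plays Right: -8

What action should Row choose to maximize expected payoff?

Compute Row's expected payoff for each action, taking the expectation over Column's type.
E[Top] = 1/8·(1) + 1/2·(1) + 3/8·(9) = 4
E[Middle] = 1/8·(12) + 1/2·(12) + 3/8·(3) = 69/8
E[Bottom] = 1/8·(-8) + 1/2·(-8) + 3/8·(-5) = -55/8
Best response: Middle (69/8 is the largest).

Middle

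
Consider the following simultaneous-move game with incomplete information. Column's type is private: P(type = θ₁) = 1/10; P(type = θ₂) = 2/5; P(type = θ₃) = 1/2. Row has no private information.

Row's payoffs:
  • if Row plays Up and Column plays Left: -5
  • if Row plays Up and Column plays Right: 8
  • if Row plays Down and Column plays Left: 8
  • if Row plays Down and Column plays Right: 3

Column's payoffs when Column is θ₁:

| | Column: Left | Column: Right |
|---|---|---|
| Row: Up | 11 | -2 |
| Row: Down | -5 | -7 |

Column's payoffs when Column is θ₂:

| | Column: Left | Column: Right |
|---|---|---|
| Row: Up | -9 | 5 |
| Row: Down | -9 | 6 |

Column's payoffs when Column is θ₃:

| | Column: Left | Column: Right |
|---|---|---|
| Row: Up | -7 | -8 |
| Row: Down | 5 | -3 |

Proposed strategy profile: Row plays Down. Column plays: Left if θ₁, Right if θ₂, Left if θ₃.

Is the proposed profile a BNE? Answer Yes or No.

Yes

Row plays Down: E[Down] = 1/10·(8) + 2/5·(3) + 1/2·(8) = 6; E[Up] = 1/5. Best-responding. ✓
Column (type θ₁), facing Down: Left gives -5, Right gives -7. Proposed Left is best. ✓
Column (type θ₂), facing Down: Left gives -9, Right gives 6. Proposed Right is best. ✓
Column (type θ₃), facing Down: Left gives 5, Right gives -3. Proposed Left is best. ✓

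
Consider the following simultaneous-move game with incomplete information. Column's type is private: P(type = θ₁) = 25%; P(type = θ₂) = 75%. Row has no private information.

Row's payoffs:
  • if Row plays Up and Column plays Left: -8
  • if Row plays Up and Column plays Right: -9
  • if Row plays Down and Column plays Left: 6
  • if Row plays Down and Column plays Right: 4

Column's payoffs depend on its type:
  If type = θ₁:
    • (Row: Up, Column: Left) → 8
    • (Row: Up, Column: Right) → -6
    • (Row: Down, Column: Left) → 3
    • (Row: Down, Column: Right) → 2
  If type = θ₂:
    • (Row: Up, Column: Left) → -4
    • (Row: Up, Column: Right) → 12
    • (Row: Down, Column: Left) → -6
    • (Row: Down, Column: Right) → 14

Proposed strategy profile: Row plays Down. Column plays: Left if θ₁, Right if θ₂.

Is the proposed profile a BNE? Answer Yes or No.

Row plays Down: E[Down] = 0.25·(6) + 0.75·(4) = 4.5; E[Up] = -8.75. Best-responding. ✓
Column (type θ₁), facing Down: Left gives 3, Right gives 2. Proposed Left is best. ✓
Column (type θ₂), facing Down: Left gives -6, Right gives 14. Proposed Right is best. ✓

Yes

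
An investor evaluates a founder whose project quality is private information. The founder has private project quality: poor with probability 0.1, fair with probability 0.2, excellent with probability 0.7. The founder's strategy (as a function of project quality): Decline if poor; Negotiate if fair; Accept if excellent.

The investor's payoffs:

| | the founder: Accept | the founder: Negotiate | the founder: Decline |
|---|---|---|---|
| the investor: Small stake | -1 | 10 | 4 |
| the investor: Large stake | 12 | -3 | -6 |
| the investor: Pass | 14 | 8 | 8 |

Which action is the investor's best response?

Pass

E[Small stake] = 0.1·(4) + 0.2·(10) + 0.7·(-1) = 1.7
E[Large stake] = 0.1·(-6) + 0.2·(-3) + 0.7·(12) = 7.2
E[Pass] = 0.1·(8) + 0.2·(8) + 0.7·(14) = 12.2
Best response: Pass (12.2 is the largest).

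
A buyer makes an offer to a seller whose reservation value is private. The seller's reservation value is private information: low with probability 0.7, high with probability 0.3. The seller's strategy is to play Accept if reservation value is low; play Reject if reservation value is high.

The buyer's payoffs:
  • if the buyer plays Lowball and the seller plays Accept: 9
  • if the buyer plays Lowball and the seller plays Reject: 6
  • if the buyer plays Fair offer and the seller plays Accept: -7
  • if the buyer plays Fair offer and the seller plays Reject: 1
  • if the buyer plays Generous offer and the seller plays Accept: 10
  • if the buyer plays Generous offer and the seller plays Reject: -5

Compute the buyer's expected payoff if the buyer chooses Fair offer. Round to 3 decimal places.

E[Fair offer] = 0.7·(-7) + 0.3·1 = (-4.9) + 0.3 = -4.6

-4.600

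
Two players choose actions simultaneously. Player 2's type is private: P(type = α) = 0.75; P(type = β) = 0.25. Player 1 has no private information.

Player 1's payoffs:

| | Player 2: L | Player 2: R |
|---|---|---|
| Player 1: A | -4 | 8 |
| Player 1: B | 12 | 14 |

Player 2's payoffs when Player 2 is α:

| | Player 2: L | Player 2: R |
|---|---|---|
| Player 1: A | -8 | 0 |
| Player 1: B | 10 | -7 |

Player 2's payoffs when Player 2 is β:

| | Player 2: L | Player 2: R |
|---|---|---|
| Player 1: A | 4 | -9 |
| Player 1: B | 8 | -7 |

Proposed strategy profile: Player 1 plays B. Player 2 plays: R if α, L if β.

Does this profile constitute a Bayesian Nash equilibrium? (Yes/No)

Player 1 plays B: E[B] = 0.75·(14) + 0.25·(12) = 13.5; E[A] = 5. Best-responding. ✓
Player 2 (type α), facing B: L gives 10, R gives -7. Proposed R is not best — profitable deviation exists. ✗
Player 2 (type β), facing B: L gives 8, R gives -7. Proposed L is best. ✓

No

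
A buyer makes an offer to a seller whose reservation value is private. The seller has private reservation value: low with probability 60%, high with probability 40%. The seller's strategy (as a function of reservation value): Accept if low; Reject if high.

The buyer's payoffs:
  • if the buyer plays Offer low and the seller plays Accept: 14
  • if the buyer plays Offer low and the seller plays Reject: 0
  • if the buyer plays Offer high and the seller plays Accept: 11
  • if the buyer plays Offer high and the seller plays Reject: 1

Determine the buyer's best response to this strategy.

E[Offer low] = 0.6·(14) + 0.4·(0) = 8.4
E[Offer high] = 0.6·(11) + 0.4·(1) = 7
Best response: Offer low (8.4 is the largest).

Offer low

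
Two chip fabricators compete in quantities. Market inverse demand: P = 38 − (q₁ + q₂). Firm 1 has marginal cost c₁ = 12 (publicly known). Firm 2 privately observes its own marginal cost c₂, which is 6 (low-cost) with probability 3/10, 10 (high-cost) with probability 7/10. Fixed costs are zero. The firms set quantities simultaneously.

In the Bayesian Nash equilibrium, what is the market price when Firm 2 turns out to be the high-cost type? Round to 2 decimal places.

20.20

Type-c best response for Firm 2: q₂(c) = (38 − c)/2 − q₁/2.
Firm 1 maximizes expected profit; its first-order condition is 38 − 2q₁ − E[q₂] − 12 = 0.
Substituting E[q₂] and solving: E[c₂] = 8.8, so q₁ = (38 − 2·12 + 8.8)/3 = 7.6.
q₂(high-cost) = 10.2, so P = 38 − (7.6 + 10.2) = 20.2.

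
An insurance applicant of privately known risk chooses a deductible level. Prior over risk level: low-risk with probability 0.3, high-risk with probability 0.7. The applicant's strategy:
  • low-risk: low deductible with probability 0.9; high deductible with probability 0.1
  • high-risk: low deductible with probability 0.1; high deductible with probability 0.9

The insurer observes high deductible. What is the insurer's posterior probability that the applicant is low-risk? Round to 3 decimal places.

0.045

Apply Bayes' rule using the sender's strategy as the likelihood.
P(high deductible) = 0.3·0.1 + 0.7·0.9 = 0.66
P(low-risk | high deductible) = (0.3·0.1) / 0.66 = 0.03 / 0.66 = 0.0454545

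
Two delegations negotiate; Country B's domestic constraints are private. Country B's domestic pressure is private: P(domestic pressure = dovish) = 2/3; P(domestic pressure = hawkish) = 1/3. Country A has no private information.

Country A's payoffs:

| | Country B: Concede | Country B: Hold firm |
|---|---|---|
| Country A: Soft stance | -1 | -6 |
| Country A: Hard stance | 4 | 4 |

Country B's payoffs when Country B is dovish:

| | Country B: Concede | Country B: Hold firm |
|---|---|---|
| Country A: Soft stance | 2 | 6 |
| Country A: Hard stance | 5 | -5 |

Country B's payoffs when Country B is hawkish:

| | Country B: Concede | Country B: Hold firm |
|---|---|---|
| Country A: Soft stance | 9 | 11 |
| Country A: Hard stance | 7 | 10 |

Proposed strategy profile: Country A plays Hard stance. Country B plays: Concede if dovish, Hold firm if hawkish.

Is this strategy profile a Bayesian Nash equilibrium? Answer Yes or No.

Yes

Country A plays Hard stance: E[Hard stance] = 2/3·(4) + 1/3·(4) = 4; E[Soft stance] = -8/3. Best-responding. ✓
Country B (domestic pressure dovish), facing Hard stance: Concede gives 5, Hold firm gives -5. Proposed Concede is best. ✓
Country B (domestic pressure hawkish), facing Hard stance: Concede gives 7, Hold firm gives 10. Proposed Hold firm is best. ✓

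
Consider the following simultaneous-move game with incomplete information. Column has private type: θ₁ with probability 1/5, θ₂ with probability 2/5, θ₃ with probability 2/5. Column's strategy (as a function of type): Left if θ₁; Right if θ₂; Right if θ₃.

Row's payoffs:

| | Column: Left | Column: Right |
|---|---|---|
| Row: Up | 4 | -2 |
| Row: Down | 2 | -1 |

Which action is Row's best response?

E[Up] = 1/5·(4) + 2/5·(-2) + 2/5·(-2) = -4/5
E[Down] = 1/5·(2) + 2/5·(-1) + 2/5·(-1) = -2/5
Best response: Down (-2/5 is the largest).

Down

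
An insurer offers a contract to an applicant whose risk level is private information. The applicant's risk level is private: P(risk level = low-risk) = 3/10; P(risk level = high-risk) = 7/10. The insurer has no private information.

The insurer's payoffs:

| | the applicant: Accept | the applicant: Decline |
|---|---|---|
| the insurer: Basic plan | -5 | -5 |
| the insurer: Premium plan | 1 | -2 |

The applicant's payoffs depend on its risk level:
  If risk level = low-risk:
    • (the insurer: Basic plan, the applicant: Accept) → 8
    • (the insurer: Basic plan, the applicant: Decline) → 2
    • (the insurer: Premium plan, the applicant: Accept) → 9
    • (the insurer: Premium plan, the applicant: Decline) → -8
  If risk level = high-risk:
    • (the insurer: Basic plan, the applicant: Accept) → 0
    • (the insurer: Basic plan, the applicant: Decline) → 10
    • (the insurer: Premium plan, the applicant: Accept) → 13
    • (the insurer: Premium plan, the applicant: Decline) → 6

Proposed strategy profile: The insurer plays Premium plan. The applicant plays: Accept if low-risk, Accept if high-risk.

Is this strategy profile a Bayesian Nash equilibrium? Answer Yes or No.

The insurer plays Premium plan: E[Premium plan] = 3/10·(1) + 7/10·(1) = 1; E[Basic plan] = -5. Best-responding. ✓
The applicant (risk level low-risk), facing Premium plan: Accept gives 9, Decline gives -8. Proposed Accept is best. ✓
The applicant (risk level high-risk), facing Premium plan: Accept gives 13, Decline gives 6. Proposed Accept is best. ✓

Yes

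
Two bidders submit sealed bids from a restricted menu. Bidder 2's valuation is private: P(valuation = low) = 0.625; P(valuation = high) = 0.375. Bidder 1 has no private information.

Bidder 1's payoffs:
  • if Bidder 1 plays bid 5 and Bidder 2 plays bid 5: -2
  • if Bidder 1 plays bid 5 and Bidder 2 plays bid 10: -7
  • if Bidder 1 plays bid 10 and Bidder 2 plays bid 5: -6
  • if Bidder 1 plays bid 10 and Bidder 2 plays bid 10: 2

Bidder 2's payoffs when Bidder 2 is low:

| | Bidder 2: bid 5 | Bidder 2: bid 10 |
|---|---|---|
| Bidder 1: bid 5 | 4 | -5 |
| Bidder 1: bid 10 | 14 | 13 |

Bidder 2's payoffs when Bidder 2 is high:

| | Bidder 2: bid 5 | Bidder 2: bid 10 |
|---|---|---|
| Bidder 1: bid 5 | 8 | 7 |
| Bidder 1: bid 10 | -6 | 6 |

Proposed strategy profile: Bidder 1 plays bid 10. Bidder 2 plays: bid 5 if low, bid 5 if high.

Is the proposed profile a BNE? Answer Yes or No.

A profile is a BNE iff every type of every player is best-responding given beliefs about the other side.
Bidder 1 plays bid 10: E[bid 10] = 0.625·(-6) + 0.375·(-6) = -6; E[bid 5] = -2. Not best-responding. ✗
Bidder 2 (valuation low), facing bid 10: bid 5 gives 14, bid 10 gives 13. Proposed bid 5 is best. ✓
Bidder 2 (valuation high), facing bid 10: bid 5 gives -6, bid 10 gives 6. Proposed bid 5 is not best — profitable deviation exists. ✗

No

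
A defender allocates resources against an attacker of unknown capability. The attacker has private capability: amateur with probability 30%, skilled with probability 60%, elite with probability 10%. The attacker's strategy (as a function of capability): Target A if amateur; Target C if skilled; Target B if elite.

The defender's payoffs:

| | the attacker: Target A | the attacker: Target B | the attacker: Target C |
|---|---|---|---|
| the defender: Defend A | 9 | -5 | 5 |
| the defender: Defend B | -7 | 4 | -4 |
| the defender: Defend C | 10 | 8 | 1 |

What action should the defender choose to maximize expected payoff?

E[Defend A] = 0.3·(9) + 0.6·(5) + 0.1·(-5) = 5.2
E[Defend B] = 0.3·(-7) + 0.6·(-4) + 0.1·(4) = -4.1
E[Defend C] = 0.3·(10) + 0.6·(1) + 0.1·(8) = 4.4
Best response: Defend A (5.2 is the largest).

Defend A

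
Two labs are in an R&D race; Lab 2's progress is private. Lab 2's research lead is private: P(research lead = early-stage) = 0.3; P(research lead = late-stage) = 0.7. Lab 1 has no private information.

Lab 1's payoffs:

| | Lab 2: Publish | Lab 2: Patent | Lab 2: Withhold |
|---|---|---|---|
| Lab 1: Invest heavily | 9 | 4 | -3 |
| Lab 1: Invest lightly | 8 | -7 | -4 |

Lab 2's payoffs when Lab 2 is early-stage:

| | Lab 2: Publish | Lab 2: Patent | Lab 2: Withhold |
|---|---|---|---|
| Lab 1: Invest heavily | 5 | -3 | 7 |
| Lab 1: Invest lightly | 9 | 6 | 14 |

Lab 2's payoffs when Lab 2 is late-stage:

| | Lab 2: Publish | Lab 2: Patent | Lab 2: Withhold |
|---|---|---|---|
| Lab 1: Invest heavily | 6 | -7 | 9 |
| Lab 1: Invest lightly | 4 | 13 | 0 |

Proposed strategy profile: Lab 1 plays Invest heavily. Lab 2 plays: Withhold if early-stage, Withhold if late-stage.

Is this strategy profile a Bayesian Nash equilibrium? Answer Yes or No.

Lab 1 plays Invest heavily: E[Invest heavily] = 0.3·(-3) + 0.7·(-3) = -3; E[Invest lightly] = -4. Best-responding. ✓
Lab 2 (research lead early-stage), facing Invest heavily: Publish gives 5, Patent gives -3, Withhold gives 7. Proposed Withhold is best. ✓
Lab 2 (research lead late-stage), facing Invest heavily: Publish gives 6, Patent gives -7, Withhold gives 9. Proposed Withhold is best. ✓

Yes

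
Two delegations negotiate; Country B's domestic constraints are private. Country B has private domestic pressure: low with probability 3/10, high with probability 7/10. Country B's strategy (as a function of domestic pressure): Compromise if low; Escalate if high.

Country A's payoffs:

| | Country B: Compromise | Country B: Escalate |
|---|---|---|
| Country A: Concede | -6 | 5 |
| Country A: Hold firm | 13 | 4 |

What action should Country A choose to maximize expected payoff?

Compute Country A's expected payoff for each action, taking the expectation over Country B's type.
E[Concede] = 3/10·(-6) + 7/10·(5) = 17/10
E[Hold firm] = 3/10·(13) + 7/10·(4) = 67/10
Best response: Hold firm (67/10 is the largest).

Hold firm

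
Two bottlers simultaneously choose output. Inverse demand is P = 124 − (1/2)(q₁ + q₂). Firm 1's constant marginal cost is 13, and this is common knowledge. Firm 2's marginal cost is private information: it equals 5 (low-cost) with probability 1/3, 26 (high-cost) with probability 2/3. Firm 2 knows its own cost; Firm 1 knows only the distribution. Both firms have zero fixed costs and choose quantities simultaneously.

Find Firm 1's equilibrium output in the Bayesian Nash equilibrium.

Type-c best response for Firm 2: q₂(c) = (124 − c) − q₁/2.
Firm 1 maximizes expected profit; its first-order condition is 124 − q₁ − (1/2)E[q₂] − 13 = 0.
Substituting E[q₂] and solving: E[c₂] = 19, so q₁ = (124 − 2·13 + 19)/(3/2) = 78.

78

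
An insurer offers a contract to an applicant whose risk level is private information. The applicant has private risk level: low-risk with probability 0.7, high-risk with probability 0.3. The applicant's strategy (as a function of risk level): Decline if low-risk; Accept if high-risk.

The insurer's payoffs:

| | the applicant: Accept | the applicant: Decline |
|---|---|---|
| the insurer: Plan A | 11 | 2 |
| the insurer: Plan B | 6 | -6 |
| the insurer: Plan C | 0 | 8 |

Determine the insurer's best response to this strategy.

Plan C

E[Plan A] = 0.7·(2) + 0.3·(11) = 4.7
E[Plan B] = 0.7·(-6) + 0.3·(6) = -2.4
E[Plan C] = 0.7·(8) + 0.3·(0) = 5.6
Best response: Plan C (5.6 is the largest).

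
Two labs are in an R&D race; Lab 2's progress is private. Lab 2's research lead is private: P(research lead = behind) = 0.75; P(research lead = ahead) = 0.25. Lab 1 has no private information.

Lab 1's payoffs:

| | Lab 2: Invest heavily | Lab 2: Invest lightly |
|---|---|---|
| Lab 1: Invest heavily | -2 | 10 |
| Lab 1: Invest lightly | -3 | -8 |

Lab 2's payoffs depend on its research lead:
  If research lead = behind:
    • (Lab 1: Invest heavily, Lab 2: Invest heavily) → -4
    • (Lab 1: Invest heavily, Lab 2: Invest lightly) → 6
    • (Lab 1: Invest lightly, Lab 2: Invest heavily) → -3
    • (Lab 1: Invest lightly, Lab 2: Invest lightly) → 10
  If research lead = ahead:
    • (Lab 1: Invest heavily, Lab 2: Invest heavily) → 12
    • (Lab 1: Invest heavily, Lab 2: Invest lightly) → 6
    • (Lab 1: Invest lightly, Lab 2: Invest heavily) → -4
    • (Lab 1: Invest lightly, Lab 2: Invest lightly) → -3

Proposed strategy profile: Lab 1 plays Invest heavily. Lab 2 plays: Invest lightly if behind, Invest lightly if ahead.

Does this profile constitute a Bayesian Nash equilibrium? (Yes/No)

Lab 1 plays Invest heavily: E[Invest heavily] = 0.75·(10) + 0.25·(10) = 10; E[Invest lightly] = -8. Best-responding. ✓
Lab 2 (research lead behind), facing Invest heavily: Invest heavily gives -4, Invest lightly gives 6. Proposed Invest lightly is best. ✓
Lab 2 (research lead ahead), facing Invest heavily: Invest heavily gives 12, Invest lightly gives 6. Proposed Invest lightly is not best — profitable deviation exists. ✗

No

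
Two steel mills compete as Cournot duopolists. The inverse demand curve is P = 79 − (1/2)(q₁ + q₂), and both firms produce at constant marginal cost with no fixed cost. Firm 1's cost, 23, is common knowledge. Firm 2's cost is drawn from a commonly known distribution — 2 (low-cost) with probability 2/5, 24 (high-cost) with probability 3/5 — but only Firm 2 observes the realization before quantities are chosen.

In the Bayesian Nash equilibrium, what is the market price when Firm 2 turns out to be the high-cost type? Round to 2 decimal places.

Type-c best response for Firm 2: q₂(c) = (79 − c) − q₁/2.
Firm 1 maximizes expected profit; its first-order condition is 79 − q₁ − (1/2)E[q₂] − 23 = 0.
Substituting E[q₂] and solving: E[c₂] = 15.2, so q₁ = (79 − 2·23 + 15.2)/(3/2) = 32.1333.
q₂(high-cost) = 38.9333, so P = 79 − (1/2)·(32.1333 + 38.9333) = 43.4667.

43.47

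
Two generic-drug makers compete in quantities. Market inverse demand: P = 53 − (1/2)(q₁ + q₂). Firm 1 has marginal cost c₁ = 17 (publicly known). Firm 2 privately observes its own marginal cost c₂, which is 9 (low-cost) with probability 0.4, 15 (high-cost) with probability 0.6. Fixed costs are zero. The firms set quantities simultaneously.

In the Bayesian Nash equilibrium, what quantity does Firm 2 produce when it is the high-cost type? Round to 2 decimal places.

27.47

Firm 2 with cost c maximizes (53 − (1/2)(q₁+q₂) − c)·q₂, giving q₂(c) = (53 − c − (1/2)q₁).
E[c₂] = 0.4·9 + 0.6·15 = 12.6
Firm 1's FOC against E[q₂] yields q₁ = (53 − 2·17 + E[c₂])/(3/2) = (53 − 34 + 12.6)/(3/2) = 21.0667.
q₂(high-cost) = (53 − 15 − (1/2)·21.0667) = 27.4667.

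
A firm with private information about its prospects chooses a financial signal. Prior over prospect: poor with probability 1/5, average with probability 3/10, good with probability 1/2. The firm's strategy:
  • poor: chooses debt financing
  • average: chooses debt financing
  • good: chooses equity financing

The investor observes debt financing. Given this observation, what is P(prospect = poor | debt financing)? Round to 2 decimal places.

0.40

P(debt financing) = (1/5)·1 + (3/10)·1 + (1/2)·0 = 1/2
P(poor | debt financing) = ((1/5)·1) / (1/2) = (1/5) / (1/2) = 2/5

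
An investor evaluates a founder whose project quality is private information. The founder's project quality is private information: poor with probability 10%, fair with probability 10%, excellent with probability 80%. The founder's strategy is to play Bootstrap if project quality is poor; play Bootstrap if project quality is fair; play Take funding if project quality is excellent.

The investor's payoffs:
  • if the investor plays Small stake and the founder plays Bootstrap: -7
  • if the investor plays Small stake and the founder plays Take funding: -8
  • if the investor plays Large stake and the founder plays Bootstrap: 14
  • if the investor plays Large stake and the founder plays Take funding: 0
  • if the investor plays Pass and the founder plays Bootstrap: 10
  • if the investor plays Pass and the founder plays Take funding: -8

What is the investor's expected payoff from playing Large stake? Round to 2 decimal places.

Take the expectation over the founder's project quality, weighting each type's action by its prior probability.
E[Large stake] = 0.1·14 + 0.1·14 + 0.8·0 = 1.4 + 1.4 + 0 = 2.8

2.80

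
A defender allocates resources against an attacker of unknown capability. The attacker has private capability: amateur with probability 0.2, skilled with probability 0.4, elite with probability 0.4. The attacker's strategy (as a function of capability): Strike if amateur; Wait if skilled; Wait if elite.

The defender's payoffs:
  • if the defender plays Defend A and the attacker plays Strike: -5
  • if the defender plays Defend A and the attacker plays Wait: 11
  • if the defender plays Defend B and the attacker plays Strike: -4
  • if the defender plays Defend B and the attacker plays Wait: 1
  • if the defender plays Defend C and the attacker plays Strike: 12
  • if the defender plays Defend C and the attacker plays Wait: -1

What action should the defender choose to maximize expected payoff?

Defend A

Compute the defender's expected payoff for each action, taking the expectation over the attacker's type.
E[Defend A] = 0.2·(-5) + 0.4·(11) + 0.4·(11) = 7.8
E[Defend B] = 0.2·(-4) + 0.4·(1) + 0.4·(1) = 0
E[Defend C] = 0.2·(12) + 0.4·(-1) + 0.4·(-1) = 1.6
Best response: Defend A (7.8 is the largest).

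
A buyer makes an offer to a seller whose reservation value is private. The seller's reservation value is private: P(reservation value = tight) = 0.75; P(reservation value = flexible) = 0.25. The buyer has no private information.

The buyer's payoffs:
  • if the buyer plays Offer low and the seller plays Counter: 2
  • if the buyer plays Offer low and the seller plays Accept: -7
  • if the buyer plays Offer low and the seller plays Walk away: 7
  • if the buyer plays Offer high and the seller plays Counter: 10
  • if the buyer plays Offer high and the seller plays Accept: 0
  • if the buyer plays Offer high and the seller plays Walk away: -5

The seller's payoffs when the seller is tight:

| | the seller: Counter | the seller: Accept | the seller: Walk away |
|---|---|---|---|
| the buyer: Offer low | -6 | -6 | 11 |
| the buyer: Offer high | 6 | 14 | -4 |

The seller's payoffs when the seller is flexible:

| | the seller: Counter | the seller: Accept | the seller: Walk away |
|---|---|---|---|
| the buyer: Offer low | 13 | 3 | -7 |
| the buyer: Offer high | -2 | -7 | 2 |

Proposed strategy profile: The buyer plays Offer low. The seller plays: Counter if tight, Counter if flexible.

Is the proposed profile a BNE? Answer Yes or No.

No

The buyer plays Offer low: E[Offer low] = 0.75·(2) + 0.25·(2) = 2; E[Offer high] = 10. Not best-responding. ✗
The seller (reservation value tight), facing Offer low: Counter gives -6, Accept gives -6, Walk away gives 11. Proposed Counter is not best — profitable deviation exists. ✗
The seller (reservation value flexible), facing Offer low: Counter gives 13, Accept gives 3, Walk away gives -7. Proposed Counter is best. ✓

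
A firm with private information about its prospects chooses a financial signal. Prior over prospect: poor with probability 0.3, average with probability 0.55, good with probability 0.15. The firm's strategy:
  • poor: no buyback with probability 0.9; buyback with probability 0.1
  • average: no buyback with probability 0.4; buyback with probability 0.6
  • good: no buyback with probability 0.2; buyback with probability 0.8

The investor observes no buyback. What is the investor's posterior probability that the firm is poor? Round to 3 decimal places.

P(no buyback) = 0.3·0.9 + 0.55·0.4 + 0.15·0.2 = 0.52
P(poor | no buyback) = (0.3·0.9) / 0.52 = 0.27 / 0.52 = 0.519231

0.519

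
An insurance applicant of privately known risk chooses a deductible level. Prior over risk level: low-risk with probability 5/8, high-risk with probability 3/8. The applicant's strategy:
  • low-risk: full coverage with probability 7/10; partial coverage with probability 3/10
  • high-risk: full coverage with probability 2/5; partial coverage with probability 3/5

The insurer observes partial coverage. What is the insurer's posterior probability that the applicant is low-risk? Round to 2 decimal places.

P(partial coverage) = (5/8)·(3/10) + (3/8)·(3/5) = 33/80
P(low-risk | partial coverage) = ((5/8)·(3/10)) / (33/80) = (3/16) / (33/80) = 5/11

0.45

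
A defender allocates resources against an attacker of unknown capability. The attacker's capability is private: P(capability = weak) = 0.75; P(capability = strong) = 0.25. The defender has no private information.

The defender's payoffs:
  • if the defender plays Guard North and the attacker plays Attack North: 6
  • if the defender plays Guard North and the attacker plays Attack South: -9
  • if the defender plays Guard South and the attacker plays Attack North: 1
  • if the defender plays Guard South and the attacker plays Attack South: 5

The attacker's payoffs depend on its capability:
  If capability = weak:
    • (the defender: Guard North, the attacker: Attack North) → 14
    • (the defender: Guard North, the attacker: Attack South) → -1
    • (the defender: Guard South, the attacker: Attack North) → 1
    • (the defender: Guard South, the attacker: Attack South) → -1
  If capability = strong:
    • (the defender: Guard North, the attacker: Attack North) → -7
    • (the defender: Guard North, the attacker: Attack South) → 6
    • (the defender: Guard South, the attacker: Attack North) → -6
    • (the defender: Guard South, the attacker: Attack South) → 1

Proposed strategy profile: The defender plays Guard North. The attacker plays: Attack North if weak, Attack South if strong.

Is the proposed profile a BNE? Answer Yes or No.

Yes

The defender plays Guard North: E[Guard North] = 0.75·(6) + 0.25·(-9) = 2.25; E[Guard South] = 2. Best-responding. ✓
The attacker (capability weak), facing Guard North: Attack North gives 14, Attack South gives -1. Proposed Attack North is best. ✓
The attacker (capability strong), facing Guard North: Attack North gives -7, Attack South gives 6. Proposed Attack South is best. ✓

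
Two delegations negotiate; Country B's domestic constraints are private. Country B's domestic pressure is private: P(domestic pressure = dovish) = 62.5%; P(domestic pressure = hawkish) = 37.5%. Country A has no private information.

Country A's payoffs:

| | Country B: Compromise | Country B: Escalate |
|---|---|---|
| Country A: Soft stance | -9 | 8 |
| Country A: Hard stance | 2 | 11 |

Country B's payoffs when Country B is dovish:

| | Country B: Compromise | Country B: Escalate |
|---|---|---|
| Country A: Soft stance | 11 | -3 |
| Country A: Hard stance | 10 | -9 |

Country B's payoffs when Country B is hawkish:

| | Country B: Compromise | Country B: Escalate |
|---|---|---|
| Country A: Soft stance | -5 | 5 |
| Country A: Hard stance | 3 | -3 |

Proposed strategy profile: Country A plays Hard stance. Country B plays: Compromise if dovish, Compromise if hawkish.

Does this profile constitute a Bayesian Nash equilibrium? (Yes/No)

Yes

A profile is a BNE iff every type of every player is best-responding given beliefs about the other side.
Country A plays Hard stance: E[Hard stance] = 0.625·(2) + 0.375·(2) = 2; E[Soft stance] = -9. Best-responding. ✓
Country B (domestic pressure dovish), facing Hard stance: Compromise gives 10, Escalate gives -9. Proposed Compromise is best. ✓
Country B (domestic pressure hawkish), facing Hard stance: Compromise gives 3, Escalate gives -3. Proposed Compromise is best. ✓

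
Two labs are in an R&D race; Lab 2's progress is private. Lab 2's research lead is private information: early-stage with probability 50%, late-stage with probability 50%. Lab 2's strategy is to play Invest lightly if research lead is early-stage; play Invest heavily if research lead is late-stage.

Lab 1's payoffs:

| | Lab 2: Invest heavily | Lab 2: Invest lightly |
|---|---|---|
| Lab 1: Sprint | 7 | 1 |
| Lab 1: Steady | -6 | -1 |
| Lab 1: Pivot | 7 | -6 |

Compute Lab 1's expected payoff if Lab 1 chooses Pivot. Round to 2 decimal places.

0.50

Take the expectation over Lab 2's research lead, weighting each type's action by its prior probability.
E[Pivot] = 0.5·(-6) + 0.5·7 = (-3) + 3.5 = 0.5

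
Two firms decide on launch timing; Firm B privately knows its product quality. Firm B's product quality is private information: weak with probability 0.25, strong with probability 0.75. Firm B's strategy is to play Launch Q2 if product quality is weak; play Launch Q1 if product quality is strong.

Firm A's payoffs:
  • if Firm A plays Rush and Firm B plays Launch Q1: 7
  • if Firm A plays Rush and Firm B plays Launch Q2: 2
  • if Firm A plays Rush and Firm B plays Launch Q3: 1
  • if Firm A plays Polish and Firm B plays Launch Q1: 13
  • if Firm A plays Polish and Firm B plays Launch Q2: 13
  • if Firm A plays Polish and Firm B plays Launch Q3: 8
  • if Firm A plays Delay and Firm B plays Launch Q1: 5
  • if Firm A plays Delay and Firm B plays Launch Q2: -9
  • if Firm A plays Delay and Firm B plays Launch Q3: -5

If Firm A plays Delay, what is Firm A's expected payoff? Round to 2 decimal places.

E[Delay] = 0.25·(-9) + 0.75·5 = (-2.25) + 3.75 = 1.5

1.50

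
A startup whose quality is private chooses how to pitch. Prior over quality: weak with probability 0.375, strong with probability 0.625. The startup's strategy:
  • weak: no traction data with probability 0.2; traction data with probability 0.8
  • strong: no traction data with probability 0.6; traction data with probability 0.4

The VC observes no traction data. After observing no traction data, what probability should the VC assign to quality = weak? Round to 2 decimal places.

Apply Bayes' rule using the sender's strategy as the likelihood.
P(no traction data) = 0.375·0.2 + 0.625·0.6 = 0.45
P(weak | no traction data) = (0.375·0.2) / 0.45 = 0.075 / 0.45 = 0.166667

0.17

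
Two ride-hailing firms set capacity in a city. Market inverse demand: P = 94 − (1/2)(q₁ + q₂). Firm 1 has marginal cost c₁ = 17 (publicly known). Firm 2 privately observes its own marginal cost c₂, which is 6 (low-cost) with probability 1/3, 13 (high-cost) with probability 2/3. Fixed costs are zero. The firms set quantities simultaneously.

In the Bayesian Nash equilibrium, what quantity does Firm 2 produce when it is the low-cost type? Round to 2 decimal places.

64.44

Firm 2 with cost c maximizes (94 − (1/2)(q₁+q₂) − c)·q₂, giving q₂(c) = (94 − c − (1/2)q₁).
E[c₂] = 1/3·6 + 2/3·13 = 10.6667
Firm 1's FOC against E[q₂] yields q₁ = (94 − 2·17 + E[c₂])/(3/2) = (94 − 34 + 10.6667)/(3/2) = 47.1111.
q₂(low-cost) = (94 − 6 − (1/2)·47.1111) = 64.4444.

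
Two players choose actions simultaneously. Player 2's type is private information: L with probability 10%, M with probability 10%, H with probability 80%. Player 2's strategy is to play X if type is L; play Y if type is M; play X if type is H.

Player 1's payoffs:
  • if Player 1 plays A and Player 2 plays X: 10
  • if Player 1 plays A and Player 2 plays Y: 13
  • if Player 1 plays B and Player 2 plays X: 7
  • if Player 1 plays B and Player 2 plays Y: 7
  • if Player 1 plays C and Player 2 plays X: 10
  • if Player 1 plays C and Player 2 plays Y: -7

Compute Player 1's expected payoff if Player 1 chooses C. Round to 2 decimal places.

8.30

Take the expectation over Player 2's type, weighting each type's action by its prior probability.
E[C] = 0.1·10 + 0.1·(-7) + 0.8·10 = 1 + (-0.7) + 8 = 8.3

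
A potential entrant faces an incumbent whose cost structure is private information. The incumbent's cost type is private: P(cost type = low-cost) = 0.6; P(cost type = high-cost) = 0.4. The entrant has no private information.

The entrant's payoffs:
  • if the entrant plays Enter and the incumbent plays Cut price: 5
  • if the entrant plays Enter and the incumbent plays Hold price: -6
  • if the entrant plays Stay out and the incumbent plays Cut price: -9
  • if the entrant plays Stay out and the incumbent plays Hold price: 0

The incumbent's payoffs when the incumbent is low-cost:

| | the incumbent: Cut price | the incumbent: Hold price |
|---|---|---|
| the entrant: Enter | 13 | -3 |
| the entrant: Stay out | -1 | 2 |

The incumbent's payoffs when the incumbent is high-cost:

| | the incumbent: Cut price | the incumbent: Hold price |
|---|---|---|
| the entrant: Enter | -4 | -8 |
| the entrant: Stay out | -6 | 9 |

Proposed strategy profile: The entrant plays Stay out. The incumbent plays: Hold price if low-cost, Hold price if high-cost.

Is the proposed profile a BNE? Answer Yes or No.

Yes

A profile is a BNE iff every type of every player is best-responding given beliefs about the other side.
The entrant plays Stay out: E[Stay out] = 0.6·(0) + 0.4·(0) = 0; E[Enter] = -6. Best-responding. ✓
The incumbent (cost type low-cost), facing Stay out: Cut price gives -1, Hold price gives 2. Proposed Hold price is best. ✓
The incumbent (cost type high-cost), facing Stay out: Cut price gives -6, Hold price gives 9. Proposed Hold price is best. ✓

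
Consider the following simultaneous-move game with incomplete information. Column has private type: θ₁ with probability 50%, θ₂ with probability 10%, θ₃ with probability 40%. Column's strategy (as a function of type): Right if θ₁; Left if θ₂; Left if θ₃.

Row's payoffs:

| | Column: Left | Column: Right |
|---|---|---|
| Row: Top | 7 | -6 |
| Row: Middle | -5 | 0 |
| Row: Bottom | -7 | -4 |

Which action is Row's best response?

Top

E[Top] = 0.5·(-6) + 0.1·(7) + 0.4·(7) = 0.5
E[Middle] = 0.5·(0) + 0.1·(-5) + 0.4·(-5) = -2.5
E[Bottom] = 0.5·(-4) + 0.1·(-7) + 0.4·(-7) = -5.5
Best response: Top (0.5 is the largest).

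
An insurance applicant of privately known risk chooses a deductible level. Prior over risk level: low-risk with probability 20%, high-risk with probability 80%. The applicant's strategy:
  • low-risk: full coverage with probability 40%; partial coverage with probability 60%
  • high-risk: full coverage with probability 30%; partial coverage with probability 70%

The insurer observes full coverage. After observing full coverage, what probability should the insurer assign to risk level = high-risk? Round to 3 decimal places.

P(full coverage) = 0.2·0.4 + 0.8·0.3 = 0.32
P(high-risk | full coverage) = (0.8·0.3) / 0.32 = 0.24 / 0.32 = 0.75

0.750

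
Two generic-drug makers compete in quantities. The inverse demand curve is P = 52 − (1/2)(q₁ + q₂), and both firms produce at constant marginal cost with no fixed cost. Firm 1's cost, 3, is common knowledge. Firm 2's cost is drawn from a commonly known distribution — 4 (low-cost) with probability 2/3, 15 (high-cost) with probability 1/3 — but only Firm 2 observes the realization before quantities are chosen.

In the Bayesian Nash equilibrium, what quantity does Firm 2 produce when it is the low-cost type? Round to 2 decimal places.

Type-c best response for Firm 2: q₂(c) = (52 − c) − q₁/2.
Firm 1 maximizes expected profit; its first-order condition is 52 − q₁ − (1/2)E[q₂] − 3 = 0.
Substituting E[q₂] and solving: E[c₂] = 7.66667, so q₁ = (52 − 2·3 + 7.66667)/(3/2) = 35.7778.
q₂(low-cost) = (52 − 4 − (1/2)·35.7778) = 30.1111.

30.11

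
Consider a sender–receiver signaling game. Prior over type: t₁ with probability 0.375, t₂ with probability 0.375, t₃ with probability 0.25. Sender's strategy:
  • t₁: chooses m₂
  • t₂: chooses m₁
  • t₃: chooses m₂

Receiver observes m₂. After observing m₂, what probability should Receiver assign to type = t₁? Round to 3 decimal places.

Apply Bayes' rule using the sender's strategy as the likelihood.
P(m₂) = 0.375·1 + 0.375·0 + 0.25·1 = 0.625
P(t₁ | m₂) = (0.375·1) / 0.625 = 0.375 / 0.625 = 0.6

0.600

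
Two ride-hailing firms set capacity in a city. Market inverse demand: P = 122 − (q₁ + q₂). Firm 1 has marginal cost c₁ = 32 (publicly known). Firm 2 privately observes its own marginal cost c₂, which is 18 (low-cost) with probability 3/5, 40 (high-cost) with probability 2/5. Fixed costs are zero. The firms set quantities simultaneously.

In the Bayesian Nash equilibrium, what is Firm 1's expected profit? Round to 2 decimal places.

Type-c best response for Firm 2: q₂(c) = (122 − c)/2 − q₁/2.
Firm 1 maximizes expected profit; its first-order condition is 122 − 2q₁ − E[q₂] − 32 = 0.
Substituting E[q₂] and solving: E[c₂] = 26.8, so q₁ = (122 − 2·32 + 26.8)/3 = 28.2667.
E[P] = 122 − (q₁ + E[q₂]) = 60.2667; Firm 1's expected profit = (E[P] − 32)·q₁ = (60.2667 − 32)·28.2667 = 799.004.

799.00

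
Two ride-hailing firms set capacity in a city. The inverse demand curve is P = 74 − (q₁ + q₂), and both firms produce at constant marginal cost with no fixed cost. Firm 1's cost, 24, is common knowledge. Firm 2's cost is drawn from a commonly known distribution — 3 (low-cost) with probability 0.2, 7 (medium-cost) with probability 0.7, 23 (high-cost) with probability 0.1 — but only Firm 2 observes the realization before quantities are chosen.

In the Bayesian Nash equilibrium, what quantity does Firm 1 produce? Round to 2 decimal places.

11.27

Type-c best response for Firm 2: q₂(c) = (74 − c)/2 − q₁/2.
Firm 1 maximizes expected profit; its first-order condition is 74 − 2q₁ − E[q₂] − 24 = 0.
Substituting E[q₂] and solving: E[c₂] = 7.8, so q₁ = (74 − 2·24 + 7.8)/3 = 11.2667.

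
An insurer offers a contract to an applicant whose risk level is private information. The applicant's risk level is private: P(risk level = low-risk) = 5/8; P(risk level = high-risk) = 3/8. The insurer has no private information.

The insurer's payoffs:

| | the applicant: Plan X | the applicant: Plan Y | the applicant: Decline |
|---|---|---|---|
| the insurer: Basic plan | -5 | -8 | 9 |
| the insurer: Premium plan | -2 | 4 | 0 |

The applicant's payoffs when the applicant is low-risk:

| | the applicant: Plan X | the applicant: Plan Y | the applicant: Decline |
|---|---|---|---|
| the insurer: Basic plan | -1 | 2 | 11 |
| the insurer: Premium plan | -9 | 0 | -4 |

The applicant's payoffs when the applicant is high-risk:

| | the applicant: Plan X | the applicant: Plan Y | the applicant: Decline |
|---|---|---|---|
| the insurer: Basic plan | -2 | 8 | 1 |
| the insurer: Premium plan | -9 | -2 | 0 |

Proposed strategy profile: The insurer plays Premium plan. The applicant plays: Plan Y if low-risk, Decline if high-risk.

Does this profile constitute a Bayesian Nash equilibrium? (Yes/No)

Yes

The insurer plays Premium plan: E[Premium plan] = 5/8·(4) + 3/8·(0) = 5/2; E[Basic plan] = -13/8. Best-responding. ✓
The applicant (risk level low-risk), facing Premium plan: Plan X gives -9, Plan Y gives 0, Decline gives -4. Proposed Plan Y is best. ✓
The applicant (risk level high-risk), facing Premium plan: Plan X gives -9, Plan Y gives -2, Decline gives 0. Proposed Decline is best. ✓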